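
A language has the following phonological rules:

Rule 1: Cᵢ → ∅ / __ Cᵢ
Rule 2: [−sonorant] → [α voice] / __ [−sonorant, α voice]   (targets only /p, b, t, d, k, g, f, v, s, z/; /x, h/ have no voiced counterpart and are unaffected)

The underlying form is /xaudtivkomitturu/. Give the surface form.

Rule 1 (degemination): /tt/ is a geminate; the first /t/ deletes. /xaudtivkomitturu/ → xaudtivkomituru.
Rule 2 (regressive voicing assimilation): /d/ precedes the voiceless obstruent /t/, so it devoices to [t] by assimilation. /v/ precedes the voiceless obstruent /k/, so it devoices to [f] by assimilation. /xaudtivkomituru/ → xauttifkomituru.

xauttifkomituru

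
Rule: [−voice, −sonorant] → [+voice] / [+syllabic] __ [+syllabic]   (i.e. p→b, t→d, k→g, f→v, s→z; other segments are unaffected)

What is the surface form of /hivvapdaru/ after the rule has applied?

hivvapdaru

No segment of /hivvapdaru/ meets the structural description of the rule, so the form surfaces unchanged.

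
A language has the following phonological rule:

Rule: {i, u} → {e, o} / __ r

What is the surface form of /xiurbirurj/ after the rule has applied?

xiorberorj

Scanning /xiurbirurj/: /i/ at position 2 is not in the conditioning environment; /u/ is a high vowel immediately before /r/, so it lowers to [o]; /i/ is a high vowel immediately before /r/, so it lowers to [e]; /u/ is a high vowel immediately before /r/, so it lowers to [o].
Result: [xiorberorj].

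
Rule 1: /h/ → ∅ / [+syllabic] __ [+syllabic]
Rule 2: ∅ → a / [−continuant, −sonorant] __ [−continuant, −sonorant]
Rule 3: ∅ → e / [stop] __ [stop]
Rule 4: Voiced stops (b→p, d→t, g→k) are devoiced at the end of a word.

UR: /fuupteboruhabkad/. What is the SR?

fuupateboruabakat

Rule 1 (intervocalic h-deletion): /h/ occurs between vowels /u/ and /a/, so it deletes. /fuupteboruhabkad/ → fuupteboruabkad.
Rule 2 (stop-cluster a-epenthesis): /p/ and /t/ form a stop–stop cluster, so [a] is inserted between them. /b/ and /k/ form a stop–stop cluster, so [a] is inserted between them. /fuupteboruabkad/ → fuupateboruabakad.
Rule 3 (stop-cluster e-epenthesis): no segment meets the environment; /fuupateboruabakad/ is unchanged.
Rule 4 (final devoicing): /d/ is a voiced stop in word-final position, so it devoices to [t]. /fuupateboruabakad/ → fuupateboruabakat.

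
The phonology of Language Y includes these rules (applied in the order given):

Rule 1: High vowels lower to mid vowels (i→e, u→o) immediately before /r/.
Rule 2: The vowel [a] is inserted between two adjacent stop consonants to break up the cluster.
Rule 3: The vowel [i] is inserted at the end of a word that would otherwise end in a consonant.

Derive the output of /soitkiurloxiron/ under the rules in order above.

Rule 1 (pre-rhotic lowering): /u/ is a high vowel immediately before /r/, so it lowers to [o]. /i/ is a high vowel immediately before /r/, so it lowers to [e]. /soitkiurloxiron/ → soitkiorloxeron.
Rule 2 (stop-cluster a-epenthesis): /t/ and /k/ form a stop–stop cluster, so [a] is inserted between them. /soitkiorloxeron/ → soitakiorloxeron.
Rule 3 (final i-epenthesis): the form ends in the consonant /n/, so [i] is inserted word-finally. /soitakiorloxeron/ → soitakiorloxeroni.

soitakiorloxeroni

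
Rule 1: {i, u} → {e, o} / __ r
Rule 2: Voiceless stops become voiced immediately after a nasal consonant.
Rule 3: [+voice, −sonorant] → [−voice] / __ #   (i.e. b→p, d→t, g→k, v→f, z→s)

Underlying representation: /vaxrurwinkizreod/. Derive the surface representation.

vaxrorwingizreot

Rule 1 (pre-rhotic lowering): /u/ is a high vowel immediately before /r/, so it lowers to [o]. /vaxrurwinkizreod/ → vaxrorwinkizreod.
Rule 2 (post-nasal voicing): /k/ is a voiceless stop immediately after the nasal /n/, so it voices to [g]. /vaxrorwinkizreod/ → vaxrorwingizreod.
Rule 3 (final devoicing): /d/ is a voiced obstruent in word-final position, so it devoices to [t]. /vaxrorwingizreod/ → vaxrorwingizreot.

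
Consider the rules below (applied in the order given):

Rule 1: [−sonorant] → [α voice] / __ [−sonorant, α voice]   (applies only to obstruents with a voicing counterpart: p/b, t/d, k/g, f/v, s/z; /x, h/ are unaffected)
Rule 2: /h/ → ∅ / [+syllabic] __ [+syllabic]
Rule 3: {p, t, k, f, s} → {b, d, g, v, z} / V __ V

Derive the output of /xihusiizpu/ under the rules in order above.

Rule 1 (regressive voicing assimilation): /z/ precedes the voiceless obstruent /p/, so it devoices to [s] by assimilation. /xihusiizpu/ → xihusiispu.
Rule 2 (intervocalic h-deletion): /h/ occurs between vowels /i/ and /u/, so it deletes. /xihusiispu/ → xiusiispu.
Rule 3 (intervocalic voicing): /s/ is a voiceless obstruent between vowels /u/ and /i/, so it voices to [z]. /xiusiispu/ → xiuziispu.

xiuziispu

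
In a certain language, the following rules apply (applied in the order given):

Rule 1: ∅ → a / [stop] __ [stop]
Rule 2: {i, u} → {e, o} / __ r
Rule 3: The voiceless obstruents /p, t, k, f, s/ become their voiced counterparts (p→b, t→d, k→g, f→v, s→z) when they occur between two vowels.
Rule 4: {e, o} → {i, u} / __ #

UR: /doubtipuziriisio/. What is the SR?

doubadibuzeriiziu

Rule 1 (stop-cluster a-epenthesis): /b/ and /t/ form a stop–stop cluster, so [a] is inserted between them. /doubtipuziriisio/ → doubatipuziriisio.
Rule 2 (pre-rhotic lowering): /i/ is a high vowel immediately before /r/, so it lowers to [e]. /doubatipuziriisio/ → doubatipuzeriisio.
Rule 3 (intervocalic voicing): /t/ is a voiceless obstruent between vowels /a/ and /i/, so it voices to [d]. /p/ is a voiceless obstruent between vowels /i/ and /u/, so it voices to [b]. /s/ is a voiceless obstruent between vowels /i/ and /i/, so it voices to [z]. /doubatipuzeriisio/ → doubadibuzeriizio.
Rule 4 (final vowel raising): /o/ is a mid vowel in word-final position, so it raises to [u]. /doubadibuzeriizio/ → doubadibuzeriiziu.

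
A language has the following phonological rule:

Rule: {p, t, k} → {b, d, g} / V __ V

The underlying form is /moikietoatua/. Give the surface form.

moigiedoadua

/k/ is a voiceless stop between vowels /i/ and /i/, so it voices to [g].
/t/ is a voiceless stop between vowels /e/ and /o/, so it voices to [d].
/t/ is a voiceless stop between vowels /a/ and /u/, so it voices to [d].
Surface form: [moigiedoadua].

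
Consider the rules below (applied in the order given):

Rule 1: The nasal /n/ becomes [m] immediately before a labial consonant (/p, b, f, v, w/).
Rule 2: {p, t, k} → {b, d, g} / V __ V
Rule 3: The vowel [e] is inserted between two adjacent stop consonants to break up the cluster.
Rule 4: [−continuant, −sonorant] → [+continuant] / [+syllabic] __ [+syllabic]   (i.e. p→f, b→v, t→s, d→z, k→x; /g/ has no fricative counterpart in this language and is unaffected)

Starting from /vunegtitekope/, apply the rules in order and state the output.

Rule 1 (nasal place assimilation): no segment meets the environment; /vunegtitekope/ is unchanged.
Rule 2 (intervocalic voicing): /t/ is a voiceless stop between vowels /i/ and /e/, so it voices to [d]. /k/ is a voiceless stop between vowels /e/ and /o/, so it voices to [g]. /p/ is a voiceless stop between vowels /o/ and /e/, so it voices to [b]. /vunegtitekope/ → vunegtidegobe.
Rule 3 (stop-cluster e-epenthesis): /g/ and /t/ form a stop–stop cluster, so [e] is inserted between them. /vunegtidegobe/ → vunegetidegobe.
Rule 4 (intervocalic spirantization): /t/ is a stop between vowels /e/ and /i/, so it spirantizes to the fricative [s]. /d/ is a stop between vowels /i/ and /e/, so it spirantizes to the fricative [z]. /b/ is a stop between vowels /o/ and /e/, so it spirantizes to the fricative [v]. /vunegetidegobe/ → vunegesizegove.

vunegesizegove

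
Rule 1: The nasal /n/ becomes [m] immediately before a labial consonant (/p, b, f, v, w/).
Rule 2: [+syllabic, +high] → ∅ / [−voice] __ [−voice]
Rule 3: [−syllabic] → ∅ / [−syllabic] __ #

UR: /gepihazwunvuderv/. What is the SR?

Rule 1 (nasal place assimilation): /n/ precedes the labial consonant /v/, so it assimilates in place to [m]. /gepihazwunvuderv/ → gepihazwumvuderv.
Rule 2 (high vowel syncope): /i/ is a high vowel flanked by voiceless consonants /p/ and /h/, so it deletes. /gepihazwumvuderv/ → gephazwumvuderv.
Rule 3 (final cluster simplification): /v/ is the second consonant of a word-final cluster /rv/, so it deletes. /gephazwumvuderv/ → gephazwumvuder.

gephazwumvuder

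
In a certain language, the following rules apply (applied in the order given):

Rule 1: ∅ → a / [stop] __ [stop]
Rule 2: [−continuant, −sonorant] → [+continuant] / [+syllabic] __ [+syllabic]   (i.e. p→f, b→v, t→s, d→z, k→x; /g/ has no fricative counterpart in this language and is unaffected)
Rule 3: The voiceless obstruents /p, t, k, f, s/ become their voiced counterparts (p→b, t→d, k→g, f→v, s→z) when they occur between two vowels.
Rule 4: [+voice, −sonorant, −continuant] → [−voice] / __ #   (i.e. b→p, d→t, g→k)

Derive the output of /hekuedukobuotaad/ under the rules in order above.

Rule 1 (stop-cluster a-epenthesis): no segment meets the environment; /hekuedukobuotaad/ is unchanged.
Rule 2 (intervocalic spirantization): /k/ is a stop between vowels /e/ and /u/, so it spirantizes to the fricative [x]. /d/ is a stop between vowels /e/ and /u/, so it spirantizes to the fricative [z]. /k/ is a stop between vowels /u/ and /o/, so it spirantizes to the fricative [x]. /b/ is a stop between vowels /o/ and /u/, so it spirantizes to the fricative [v]. /t/ is a stop between vowels /o/ and /a/, so it spirantizes to the fricative [s]. /hekuedukobuotaad/ → hexuezuxovuosaad.
Rule 3 (intervocalic voicing): /s/ is a voiceless obstruent between vowels /o/ and /a/, so it voices to [z]. /hexuezuxovuosaad/ → hexuezuxovuozaad.
Rule 4 (final devoicing): /d/ is a voiced stop in word-final position, so it devoices to [t]. /hexuezuxovuozaad/ → hexuezuxovuozaat.

hexuezuxovuozaat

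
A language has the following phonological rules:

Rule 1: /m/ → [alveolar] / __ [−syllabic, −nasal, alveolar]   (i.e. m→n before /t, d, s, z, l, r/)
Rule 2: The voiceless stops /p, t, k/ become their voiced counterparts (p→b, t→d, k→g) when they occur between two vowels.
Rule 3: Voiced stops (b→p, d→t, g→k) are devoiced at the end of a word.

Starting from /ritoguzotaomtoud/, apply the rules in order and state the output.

Rule 1 (nasal place assimilation): /m/ precedes the alveolar consonant /t/, so it assimilates in place to [n]. /ritoguzotaomtoud/ → ritoguzotaontoud.
Rule 2 (intervocalic voicing): /t/ is a voiceless stop between vowels /i/ and /o/, so it voices to [d]. /t/ is a voiceless stop between vowels /o/ and /a/, so it voices to [d]. /ritoguzotaontoud/ → ridoguzodaontoud.
Rule 3 (final devoicing): /d/ is a voiced stop in word-final position, so it devoices to [t]. /ridoguzodaontoud/ → ridoguzodaontout.

ridoguzodaontout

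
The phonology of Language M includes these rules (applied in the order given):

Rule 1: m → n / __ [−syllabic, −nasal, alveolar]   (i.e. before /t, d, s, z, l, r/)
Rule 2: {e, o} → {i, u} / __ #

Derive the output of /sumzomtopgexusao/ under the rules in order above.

sunzontopgexusau

Rule 1 (nasal place assimilation): /m/ precedes the alveolar consonant /z/, so it assimilates in place to [n]. /m/ precedes the alveolar consonant /t/, so it assimilates in place to [n]. /sumzomtopgexusao/ → sunzontopgexusao.
Rule 2 (final vowel raising): /o/ is a mid vowel in word-final position, so it raises to [u]. /sunzontopgexusao/ → sunzontopgexusau.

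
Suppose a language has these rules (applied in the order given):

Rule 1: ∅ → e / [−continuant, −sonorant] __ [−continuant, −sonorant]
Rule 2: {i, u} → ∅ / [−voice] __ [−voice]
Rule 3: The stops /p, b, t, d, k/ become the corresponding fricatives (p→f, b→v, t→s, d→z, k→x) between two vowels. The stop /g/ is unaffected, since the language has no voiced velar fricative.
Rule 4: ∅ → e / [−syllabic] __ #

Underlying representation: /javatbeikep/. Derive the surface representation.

javaseveixepe

Rule 1 (stop-cluster e-epenthesis): /t/ and /b/ form a stop–stop cluster, so [e] is inserted between them. /javatbeikep/ → javatebeikep.
Rule 2 (high vowel syncope): no segment meets the environment; /javatebeikep/ is unchanged.
Rule 3 (intervocalic spirantization): /t/ is a stop between vowels /a/ and /e/, so it spirantizes to the fricative [s]. /b/ is a stop between vowels /e/ and /e/, so it spirantizes to the fricative [v]. /k/ is a stop between vowels /i/ and /e/, so it spirantizes to the fricative [x]. /javatebeikep/ → javaseveixep.
Rule 4 (final e-epenthesis): the form ends in the consonant /p/, so [e] is inserted word-finally. /javaseveixep/ → javaseveixepe.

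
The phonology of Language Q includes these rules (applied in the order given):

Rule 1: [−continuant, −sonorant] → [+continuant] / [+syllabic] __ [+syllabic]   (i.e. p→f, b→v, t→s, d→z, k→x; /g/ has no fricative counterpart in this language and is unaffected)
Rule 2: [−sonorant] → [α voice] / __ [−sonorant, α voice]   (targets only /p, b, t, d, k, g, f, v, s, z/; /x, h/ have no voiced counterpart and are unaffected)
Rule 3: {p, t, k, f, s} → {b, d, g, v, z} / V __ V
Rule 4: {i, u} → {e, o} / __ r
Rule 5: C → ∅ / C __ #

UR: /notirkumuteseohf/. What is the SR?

Rule 1 (intervocalic spirantization): /t/ is a stop between vowels /o/ and /i/, so it spirantizes to the fricative [s]. /t/ is a stop between vowels /u/ and /e/, so it spirantizes to the fricative [s]. /notirkumuteseohf/ → nosirkumuseseohf.
Rule 2 (regressive voicing assimilation): no segment meets the environment; /nosirkumuseseohf/ is unchanged.
Rule 3 (intervocalic voicing): /s/ is a voiceless obstruent between vowels /o/ and /i/, so it voices to [z]. /s/ is a voiceless obstruent between vowels /u/ and /e/, so it voices to [z]. /s/ is a voiceless obstruent between vowels /e/ and /e/, so it voices to [z]. /nosirkumuseseohf/ → nozirkumuzezeohf.
Rule 4 (pre-rhotic lowering): /i/ is a high vowel immediately before /r/, so it lowers to [e]. /nozirkumuzezeohf/ → nozerkumuzezeohf.
Rule 5 (final cluster simplification): /f/ is the second consonant of a word-final cluster /hf/, so it deletes. /nozerkumuzezeohf/ → nozerkumuzezeoh.

nozerkumuzezeoh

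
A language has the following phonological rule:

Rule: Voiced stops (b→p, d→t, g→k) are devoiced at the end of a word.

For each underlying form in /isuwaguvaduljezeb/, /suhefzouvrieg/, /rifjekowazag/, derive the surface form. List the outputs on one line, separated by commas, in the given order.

/isuwaguvaduljezeb/: /b/ is a voiced stop in word-final position, so it devoices to [p]. → [isuwaguvaduljezep].
/suhefzouvrieg/: /g/ is a voiced stop in word-final position, so it devoices to [k]. → [suhefzouvriek].
/rifjekowazag/: /g/ is a voiced stop in word-final position, so it devoices to [k]. → [rifjekowazak].

isuwaguvaduljezep, suhefzouvriek, rifjekowazak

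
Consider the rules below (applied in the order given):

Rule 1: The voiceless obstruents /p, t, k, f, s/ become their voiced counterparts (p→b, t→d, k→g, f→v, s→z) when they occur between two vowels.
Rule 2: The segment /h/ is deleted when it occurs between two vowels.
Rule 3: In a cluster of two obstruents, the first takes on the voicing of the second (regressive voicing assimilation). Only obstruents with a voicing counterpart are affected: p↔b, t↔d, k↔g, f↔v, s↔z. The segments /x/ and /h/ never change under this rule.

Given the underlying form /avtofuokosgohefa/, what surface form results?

aftovuogozgoeva

Rule 1 (intervocalic voicing): /f/ is a voiceless obstruent between vowels /o/ and /u/, so it voices to [v]. /k/ is a voiceless obstruent between vowels /o/ and /o/, so it voices to [g]. /f/ is a voiceless obstruent between vowels /e/ and /a/, so it voices to [v]. /avtofuokosgohefa/ → avtovuogosgoheva.
Rule 2 (intervocalic h-deletion): /h/ occurs between vowels /o/ and /e/, so it deletes. /avtovuogosgoheva/ → avtovuogosgoeva.
Rule 3 (regressive voicing assimilation): /v/ precedes the voiceless obstruent /t/, so it devoices to [f] by assimilation. /s/ precedes the voiced obstruent /g/, so it voices to [z] by assimilation. /avtovuogosgoeva/ → aftovuogozgoeva.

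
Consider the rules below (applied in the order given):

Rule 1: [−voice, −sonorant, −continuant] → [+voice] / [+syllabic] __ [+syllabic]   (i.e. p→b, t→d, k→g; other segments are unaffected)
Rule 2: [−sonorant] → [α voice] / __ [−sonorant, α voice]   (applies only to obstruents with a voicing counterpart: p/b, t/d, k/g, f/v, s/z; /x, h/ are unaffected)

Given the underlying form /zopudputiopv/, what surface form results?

Rule 1 (intervocalic voicing): /p/ is a voiceless stop between vowels /o/ and /u/, so it voices to [b]. /t/ is a voiceless stop between vowels /u/ and /i/, so it voices to [d]. /zopudputiopv/ → zobudpudiopv.
Rule 2 (regressive voicing assimilation): /d/ precedes the voiceless obstruent /p/, so it devoices to [t] by assimilation. /p/ precedes the voiced obstruent /v/, so it voices to [b] by assimilation. /zobudpudiopv/ → zobutpudiobv.

zobutpudiobv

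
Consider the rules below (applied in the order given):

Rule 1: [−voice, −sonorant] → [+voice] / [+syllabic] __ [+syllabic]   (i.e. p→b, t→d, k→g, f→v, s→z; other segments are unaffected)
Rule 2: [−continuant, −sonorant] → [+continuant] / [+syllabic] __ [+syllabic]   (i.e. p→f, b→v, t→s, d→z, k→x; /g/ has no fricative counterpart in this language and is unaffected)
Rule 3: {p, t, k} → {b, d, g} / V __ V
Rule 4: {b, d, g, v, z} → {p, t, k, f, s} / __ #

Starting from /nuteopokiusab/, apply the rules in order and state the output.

Rule 1 (intervocalic voicing): /t/ is a voiceless obstruent between vowels /u/ and /e/, so it voices to [d]. /p/ is a voiceless obstruent between vowels /o/ and /o/, so it voices to [b]. /k/ is a voiceless obstruent between vowels /o/ and /i/, so it voices to [g]. /s/ is a voiceless obstruent between vowels /u/ and /a/, so it voices to [z]. /nuteopokiusab/ → nudeobogiuzab.
Rule 2 (intervocalic spirantization): /d/ is a stop between vowels /u/ and /e/, so it spirantizes to the fricative [z]. /b/ is a stop between vowels /o/ and /o/, so it spirantizes to the fricative [v]. /nudeobogiuzab/ → nuzeovogiuzab.
Rule 3 (intervocalic voicing): no segment meets the environment; /nuzeovogiuzab/ is unchanged.
Rule 4 (final devoicing): /b/ is a voiced obstruent in word-final position, so it devoices to [p]. /nuzeovogiuzab/ → nuzeovogiuzap.

nuzeovogiuzap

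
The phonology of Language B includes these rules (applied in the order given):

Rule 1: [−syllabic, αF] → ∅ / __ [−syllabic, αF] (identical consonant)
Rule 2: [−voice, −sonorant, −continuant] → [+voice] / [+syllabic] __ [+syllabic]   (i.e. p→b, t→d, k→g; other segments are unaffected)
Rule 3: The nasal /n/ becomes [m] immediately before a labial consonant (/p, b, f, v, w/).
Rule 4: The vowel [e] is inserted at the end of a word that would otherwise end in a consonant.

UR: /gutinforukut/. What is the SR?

gudimforugute

Rule 1 (degemination): no segment meets the environment; /gutinforukut/ is unchanged.
Rule 2 (intervocalic voicing): /t/ is a voiceless stop between vowels /u/ and /i/, so it voices to [d]. /k/ is a voiceless stop between vowels /u/ and /u/, so it voices to [g]. /gutinforukut/ → gudinforugut.
Rule 3 (nasal place assimilation): /n/ precedes the labial consonant /f/, so it assimilates in place to [m]. /gudinforugut/ → gudimforugut.
Rule 4 (final e-epenthesis): the form ends in the consonant /t/, so [e] is inserted word-finally. /gudimforugut/ → gudimforugute.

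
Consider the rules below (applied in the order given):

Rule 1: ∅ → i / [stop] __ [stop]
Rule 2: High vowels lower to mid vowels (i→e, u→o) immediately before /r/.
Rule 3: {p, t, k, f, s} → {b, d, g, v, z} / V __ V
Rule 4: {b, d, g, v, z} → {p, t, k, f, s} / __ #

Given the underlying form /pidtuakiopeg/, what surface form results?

pididuagiobek

Rule 1 (stop-cluster i-epenthesis): /d/ and /t/ form a stop–stop cluster, so [i] is inserted between them. /pidtuakiopeg/ → pidituakiopeg.
Rule 2 (pre-rhotic lowering): no segment meets the environment; /pidituakiopeg/ is unchanged.
Rule 3 (intervocalic voicing): /t/ is a voiceless obstruent between vowels /i/ and /u/, so it voices to [d]. /k/ is a voiceless obstruent between vowels /a/ and /i/, so it voices to [g]. /p/ is a voiceless obstruent between vowels /o/ and /e/, so it voices to [b]. /pidituakiopeg/ → pididuagiobeg.
Rule 4 (final devoicing): /g/ is a voiced obstruent in word-final position, so it devoices to [k]. /pididuagiobeg/ → pididuagiobek.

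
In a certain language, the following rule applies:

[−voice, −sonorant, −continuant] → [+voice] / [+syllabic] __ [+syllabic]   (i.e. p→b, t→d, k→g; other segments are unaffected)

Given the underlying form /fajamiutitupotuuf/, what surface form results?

fajamiudiduboduuf

/t/ is a voiceless stop between vowels /u/ and /i/, so it voices to [d].
/t/ is a voiceless stop between vowels /i/ and /u/, so it voices to [d].
/p/ is a voiceless stop between vowels /u/ and /o/, so it voices to [b].
/t/ is a voiceless stop between vowels /o/ and /u/, so it voices to [d].
Surface form: [fajamiudiduboduuf].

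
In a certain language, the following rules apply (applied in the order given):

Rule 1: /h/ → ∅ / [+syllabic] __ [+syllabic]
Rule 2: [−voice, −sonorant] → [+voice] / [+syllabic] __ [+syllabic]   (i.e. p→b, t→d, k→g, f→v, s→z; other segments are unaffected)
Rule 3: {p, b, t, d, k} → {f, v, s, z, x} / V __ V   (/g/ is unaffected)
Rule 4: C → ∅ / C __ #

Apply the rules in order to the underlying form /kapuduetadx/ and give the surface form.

Rule 1 (intervocalic h-deletion): no segment meets the environment; /kapuduetadx/ is unchanged.
Rule 2 (intervocalic voicing): /p/ is a voiceless obstruent between vowels /a/ and /u/, so it voices to [b]. /t/ is a voiceless obstruent between vowels /e/ and /a/, so it voices to [d]. /kapuduetadx/ → kabuduedadx.
Rule 3 (intervocalic spirantization): /b/ is a stop between vowels /a/ and /u/, so it spirantizes to the fricative [v]. /d/ is a stop between vowels /u/ and /u/, so it spirantizes to the fricative [z]. /d/ is a stop between vowels /e/ and /a/, so it spirantizes to the fricative [z]. /kabuduedadx/ → kavuzuezadx.
Rule 4 (final cluster simplification): /x/ is the second consonant of a word-final cluster /dx/, so it deletes. /kavuzuezadx/ → kavuzuezad.

kavuzuezad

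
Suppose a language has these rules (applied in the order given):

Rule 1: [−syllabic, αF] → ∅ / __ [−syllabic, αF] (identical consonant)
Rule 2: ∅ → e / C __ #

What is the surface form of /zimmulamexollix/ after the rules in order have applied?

Rule 1 (degemination): /mm/ is a geminate; the first /m/ deletes. /ll/ is a geminate; the first /l/ deletes. /zimmulamexollix/ → zimulamexolix.
Rule 2 (final e-epenthesis): the form ends in the consonant /x/, so [e] is inserted word-finally. /zimulamexolix/ → zimulamexolixe.

zimulamexolixe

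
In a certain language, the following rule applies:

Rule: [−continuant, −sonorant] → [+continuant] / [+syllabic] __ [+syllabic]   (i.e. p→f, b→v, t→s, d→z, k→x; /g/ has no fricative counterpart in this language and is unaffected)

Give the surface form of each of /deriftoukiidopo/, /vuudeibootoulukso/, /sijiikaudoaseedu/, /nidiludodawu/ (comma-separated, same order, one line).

/deriftoukiidopo/: /k/ is a stop between vowels /u/ and /i/, so it spirantizes to the fricative [x]. /d/ is a stop between vowels /i/ and /o/, so it spirantizes to the fricative [z]. /p/ is a stop between vowels /o/ and /o/, so it spirantizes to the fricative [f]. → [deriftouxiizofo].
/vuudeibootoulukso/: /d/ is a stop between vowels /u/ and /e/, so it spirantizes to the fricative [z]. /b/ is a stop between vowels /i/ and /o/, so it spirantizes to the fricative [v]. /t/ is a stop between vowels /o/ and /o/, so it spirantizes to the fricative [s]. → [vuuzeivoosoulukso].
/sijiikaudoaseedu/: /k/ is a stop between vowels /i/ and /a/, so it spirantizes to the fricative [x]. /d/ is a stop between vowels /u/ and /o/, so it spirantizes to the fricative [z]. /d/ is a stop between vowels /e/ and /u/, so it spirantizes to the fricative [z]. → [sijiixauzoaseezu].
/nidiludodawu/: /d/ is a stop between vowels /i/ and /i/, so it spirantizes to the fricative [z]. /d/ is a stop between vowels /u/ and /o/, so it spirantizes to the fricative [z]. /d/ is a stop between vowels /o/ and /a/, so it spirantizes to the fricative [z]. → [niziluzozawu].

deriftouxiizofo, vuuzeivoosoulukso, sijiixauzoaseezu, niziluzozawu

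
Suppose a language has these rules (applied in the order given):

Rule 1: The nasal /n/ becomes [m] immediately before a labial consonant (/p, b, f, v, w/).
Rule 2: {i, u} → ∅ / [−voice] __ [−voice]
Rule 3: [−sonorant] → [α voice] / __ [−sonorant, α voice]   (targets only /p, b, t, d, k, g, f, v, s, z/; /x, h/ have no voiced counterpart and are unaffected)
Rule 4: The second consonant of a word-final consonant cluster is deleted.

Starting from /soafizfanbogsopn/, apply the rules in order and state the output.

Rule 1 (nasal place assimilation): /n/ precedes the labial consonant /b/, so it assimilates in place to [m]. /soafizfanbogsopn/ → soafizfambogsopn.
Rule 2 (high vowel syncope): no segment meets the environment; /soafizfambogsopn/ is unchanged.
Rule 3 (regressive voicing assimilation): /z/ precedes the voiceless obstruent /f/, so it devoices to [s] by assimilation. /g/ precedes the voiceless obstruent /s/, so it devoices to [k] by assimilation. /soafizfambogsopn/ → soafisfamboksopn.
Rule 4 (final cluster simplification): /n/ is the second consonant of a word-final cluster /pn/, so it deletes. /soafisfamboksopn/ → soafisfamboksop.

soafisfamboksop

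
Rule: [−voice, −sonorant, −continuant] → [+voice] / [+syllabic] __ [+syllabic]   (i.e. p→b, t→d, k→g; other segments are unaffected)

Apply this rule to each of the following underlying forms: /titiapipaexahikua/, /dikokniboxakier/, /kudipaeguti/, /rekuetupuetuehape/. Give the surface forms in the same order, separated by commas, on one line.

tidiabibaexahigua, digokniboxagier, kudibaegudi, reguedubueduehabe

/titiapipaexahikua/: /t/ is a voiceless stop between vowels /i/ and /i/, so it voices to [d]. /p/ is a voiceless stop between vowels /a/ and /i/, so it voices to [b]. /p/ is a voiceless stop between vowels /i/ and /a/, so it voices to [b]. /k/ is a voiceless stop between vowels /i/ and /u/, so it voices to [g]. → [tidiabibaexahigua].
/dikokniboxakier/: /k/ is a voiceless stop between vowels /i/ and /o/, so it voices to [g]. /k/ is a voiceless stop between vowels /a/ and /i/, so it voices to [g]. → [digokniboxagier].
/kudipaeguti/: /p/ is a voiceless stop between vowels /i/ and /a/, so it voices to [b]. /t/ is a voiceless stop between vowels /u/ and /i/, so it voices to [d]. → [kudibaegudi].
/rekuetupuetuehape/: /k/ is a voiceless stop between vowels /e/ and /u/, so it voices to [g]. /t/ is a voiceless stop between vowels /e/ and /u/, so it voices to [d]. /p/ is a voiceless stop between vowels /u/ and /u/, so it voices to [b]. /t/ is a voiceless stop between vowels /e/ and /u/, so it voices to [d]. /p/ is a voiceless stop between vowels /a/ and /e/, so it voices to [b]. → [reguedubueduehabe].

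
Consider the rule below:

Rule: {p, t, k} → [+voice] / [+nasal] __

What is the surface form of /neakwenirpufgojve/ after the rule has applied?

No segment of /neakwenirpufgojve/ meets the structural description of the rule, so the form surfaces unchanged.

neakwenirpufgojve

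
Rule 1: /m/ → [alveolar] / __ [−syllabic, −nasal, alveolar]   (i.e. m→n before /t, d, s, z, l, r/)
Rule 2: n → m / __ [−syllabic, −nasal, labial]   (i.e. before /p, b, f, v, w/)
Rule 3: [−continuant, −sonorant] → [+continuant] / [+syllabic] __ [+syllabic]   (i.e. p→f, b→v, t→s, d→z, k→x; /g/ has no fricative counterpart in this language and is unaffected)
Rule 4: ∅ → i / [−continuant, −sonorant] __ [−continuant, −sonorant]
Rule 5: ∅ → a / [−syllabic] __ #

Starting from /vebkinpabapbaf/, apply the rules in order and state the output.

vebikimpavapibafa

Rule 1 (nasal place assimilation): no segment meets the environment; /vebkinpabapbaf/ is unchanged.
Rule 2 (nasal place assimilation): /n/ precedes the labial consonant /p/, so it assimilates in place to [m]. /vebkinpabapbaf/ → vebkimpabapbaf.
Rule 3 (intervocalic spirantization): /b/ is a stop between vowels /a/ and /a/, so it spirantizes to the fricative [v]. /vebkimpabapbaf/ → vebkimpavapbaf.
Rule 4 (stop-cluster i-epenthesis): /b/ and /k/ form a stop–stop cluster, so [i] is inserted between them. /p/ and /b/ form a stop–stop cluster, so [i] is inserted between them. /vebkimpavapbaf/ → vebikimpavapibaf.
Rule 5 (final a-epenthesis): the form ends in the consonant /f/, so [a] is inserted word-finally. /vebikimpavapibaf/ → vebikimpavapibafa.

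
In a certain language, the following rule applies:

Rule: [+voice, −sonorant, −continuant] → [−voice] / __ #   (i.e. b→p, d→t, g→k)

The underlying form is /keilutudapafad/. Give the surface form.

keilutudapafat

Scanning /keilutudapafad/: /d/ at position 8 is not in the conditioning environment; /d/ is a voiced stop in word-final position, so it devoices to [t].
Result: [keilutudapafat].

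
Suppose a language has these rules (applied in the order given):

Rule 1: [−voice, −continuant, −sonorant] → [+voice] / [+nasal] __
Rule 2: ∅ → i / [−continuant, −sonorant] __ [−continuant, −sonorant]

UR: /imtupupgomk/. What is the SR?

Rule 1 (post-nasal voicing): /t/ is a voiceless stop immediately after the nasal /m/, so it voices to [d]. /k/ is a voiceless stop immediately after the nasal /m/, so it voices to [g]. /imtupupgomk/ → imdupupgomg.
Rule 2 (stop-cluster i-epenthesis): /p/ and /g/ form a stop–stop cluster, so [i] is inserted between them. /imdupupgomg/ → imdupupigomg.

imdupupigomg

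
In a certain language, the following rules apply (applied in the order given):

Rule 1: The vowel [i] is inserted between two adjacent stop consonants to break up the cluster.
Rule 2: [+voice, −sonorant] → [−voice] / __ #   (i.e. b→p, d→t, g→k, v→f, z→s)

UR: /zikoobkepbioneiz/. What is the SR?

zikoobikepibioneis

Rule 1 (stop-cluster i-epenthesis): /b/ and /k/ form a stop–stop cluster, so [i] is inserted between them. /p/ and /b/ form a stop–stop cluster, so [i] is inserted between them. /zikoobkepbioneiz/ → zikoobikepibioneiz.
Rule 2 (final devoicing): /z/ is a voiced obstruent in word-final position, so it devoices to [s]. /zikoobikepibioneiz/ → zikoobikepibioneis.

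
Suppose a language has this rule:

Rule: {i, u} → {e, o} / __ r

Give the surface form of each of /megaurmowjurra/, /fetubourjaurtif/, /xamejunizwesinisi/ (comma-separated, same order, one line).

/megaurmowjurra/: /u/ is a high vowel immediately before /r/, so it lowers to [o]. /u/ is a high vowel immediately before /r/, so it lowers to [o]. → [megaormowjorra].
/fetubourjaurtif/: /u/ is a high vowel immediately before /r/, so it lowers to [o]. /u/ is a high vowel immediately before /r/, so it lowers to [o]. → [fetuboorjaortif].
/xamejunizwesinisi/: the rule's environment is not met; surfaces unchanged as [xamejunizwesinisi].

megaormowjorra, fetuboorjaortif, xamejunizwesinisi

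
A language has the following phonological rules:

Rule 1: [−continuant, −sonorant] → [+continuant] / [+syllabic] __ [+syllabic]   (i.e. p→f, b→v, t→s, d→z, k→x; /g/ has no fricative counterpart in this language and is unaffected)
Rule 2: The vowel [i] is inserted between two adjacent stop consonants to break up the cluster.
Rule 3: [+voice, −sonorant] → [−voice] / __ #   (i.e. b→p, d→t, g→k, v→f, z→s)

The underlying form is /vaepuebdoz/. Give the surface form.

vaefuebidos

Rule 1 (intervocalic spirantization): /p/ is a stop between vowels /e/ and /u/, so it spirantizes to the fricative [f]. /vaepuebdoz/ → vaefuebdoz.
Rule 2 (stop-cluster i-epenthesis): /b/ and /d/ form a stop–stop cluster, so [i] is inserted between them. /vaefuebdoz/ → vaefuebidoz.
Rule 3 (final devoicing): /z/ is a voiced obstruent in word-final position, so it devoices to [s]. /vaefuebidoz/ → vaefuebidos.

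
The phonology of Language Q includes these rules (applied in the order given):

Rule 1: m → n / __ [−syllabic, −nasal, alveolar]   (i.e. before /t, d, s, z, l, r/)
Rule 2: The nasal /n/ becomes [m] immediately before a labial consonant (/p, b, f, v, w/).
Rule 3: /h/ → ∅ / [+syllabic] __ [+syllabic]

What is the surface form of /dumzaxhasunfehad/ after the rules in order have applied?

dunzaxhasumfead

Rule 1 (nasal place assimilation): /m/ precedes the alveolar consonant /z/, so it assimilates in place to [n]. /dumzaxhasunfehad/ → dunzaxhasunfehad.
Rule 2 (nasal place assimilation): /n/ precedes the labial consonant /f/, so it assimilates in place to [m]. /dunzaxhasunfehad/ → dunzaxhasumfehad.
Rule 3 (intervocalic h-deletion): /h/ occurs between vowels /e/ and /a/, so it deletes. /dunzaxhasumfehad/ → dunzaxhasumfead.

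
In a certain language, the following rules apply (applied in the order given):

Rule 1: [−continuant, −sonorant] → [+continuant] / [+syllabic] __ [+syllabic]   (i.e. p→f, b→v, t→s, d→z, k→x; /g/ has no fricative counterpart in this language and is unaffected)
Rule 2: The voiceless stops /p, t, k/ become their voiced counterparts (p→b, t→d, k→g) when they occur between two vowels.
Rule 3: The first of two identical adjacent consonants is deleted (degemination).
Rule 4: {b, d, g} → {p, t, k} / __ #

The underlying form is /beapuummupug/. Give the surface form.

Rule 1 (intervocalic spirantization): /p/ is a stop between vowels /a/ and /u/, so it spirantizes to the fricative [f]. /p/ is a stop between vowels /u/ and /u/, so it spirantizes to the fricative [f]. /beapuummupug/ → beafuummufug.
Rule 2 (intervocalic voicing): no segment meets the environment; /beafuummufug/ is unchanged.
Rule 3 (degemination): /mm/ is a geminate; the first /m/ deletes. /beafuummufug/ → beafuumufug.
Rule 4 (final devoicing): /g/ is a voiced stop in word-final position, so it devoices to [k]. /beafuumufug/ → beafuumufuk.

beafuumufuk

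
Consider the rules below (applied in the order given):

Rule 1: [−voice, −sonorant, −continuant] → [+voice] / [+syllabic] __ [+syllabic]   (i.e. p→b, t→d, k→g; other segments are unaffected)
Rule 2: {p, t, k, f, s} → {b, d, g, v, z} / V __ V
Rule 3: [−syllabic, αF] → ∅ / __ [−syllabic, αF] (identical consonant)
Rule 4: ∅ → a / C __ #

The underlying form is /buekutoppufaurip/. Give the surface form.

buegudopuvauripa

Rule 1 (intervocalic voicing): /k/ is a voiceless stop between vowels /e/ and /u/, so it voices to [g]. /t/ is a voiceless stop between vowels /u/ and /o/, so it voices to [d]. /buekutoppufaurip/ → buegudoppufaurip.
Rule 2 (intervocalic voicing): /f/ is a voiceless obstruent between vowels /u/ and /a/, so it voices to [v]. /buegudoppufaurip/ → buegudoppuvaurip.
Rule 3 (degemination): /pp/ is a geminate; the first /p/ deletes. /buegudoppuvaurip/ → buegudopuvaurip.
Rule 4 (final a-epenthesis): the form ends in the consonant /p/, so [a] is inserted word-finally. /buegudopuvaurip/ → buegudopuvauripa.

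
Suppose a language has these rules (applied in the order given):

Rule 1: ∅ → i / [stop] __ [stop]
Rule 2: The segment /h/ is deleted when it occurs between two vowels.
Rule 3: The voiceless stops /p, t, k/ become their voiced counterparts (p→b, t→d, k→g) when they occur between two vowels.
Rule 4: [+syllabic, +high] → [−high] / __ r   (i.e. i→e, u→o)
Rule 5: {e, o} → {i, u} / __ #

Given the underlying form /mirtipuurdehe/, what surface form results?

Rule 1 (stop-cluster i-epenthesis): no segment meets the environment; /mirtipuurdehe/ is unchanged.
Rule 2 (intervocalic h-deletion): /h/ occurs between vowels /e/ and /e/, so it deletes. /mirtipuurdehe/ → mirtipuurdee.
Rule 3 (intervocalic voicing): /p/ is a voiceless stop between vowels /i/ and /u/, so it voices to [b]. /mirtipuurdee/ → mirtibuurdee.
Rule 4 (pre-rhotic lowering): /i/ is a high vowel immediately before /r/, so it lowers to [e]. /u/ is a high vowel immediately before /r/, so it lowers to [o]. /mirtibuurdee/ → mertibuordee.
Rule 5 (final vowel raising): /e/ is a mid vowel in word-final position, so it raises to [i]. /mertibuordee/ → mertibuordei.

mertibuordei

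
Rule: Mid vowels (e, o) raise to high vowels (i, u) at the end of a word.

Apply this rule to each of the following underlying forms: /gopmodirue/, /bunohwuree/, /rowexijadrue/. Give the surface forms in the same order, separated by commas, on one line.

gopmodirui, bunohwurei, rowexijadrui

/gopmodirue/: /e/ is a mid vowel in word-final position, so it raises to [i]. → [gopmodirui].
/bunohwuree/: /e/ is a mid vowel in word-final position, so it raises to [i]. → [bunohwurei].
/rowexijadrue/: /e/ is a mid vowel in word-final position, so it raises to [i]. → [rowexijadrui].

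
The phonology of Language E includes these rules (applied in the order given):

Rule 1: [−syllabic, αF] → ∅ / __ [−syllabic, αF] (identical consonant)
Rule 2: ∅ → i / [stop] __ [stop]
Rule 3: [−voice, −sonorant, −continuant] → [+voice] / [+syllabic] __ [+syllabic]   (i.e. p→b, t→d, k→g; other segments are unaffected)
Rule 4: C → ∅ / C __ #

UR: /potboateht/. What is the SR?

Rule 1 (degemination): no segment meets the environment; /potboateht/ is unchanged.
Rule 2 (stop-cluster i-epenthesis): /t/ and /b/ form a stop–stop cluster, so [i] is inserted between them. /potboateht/ → potiboateht.
Rule 3 (intervocalic voicing): /t/ is a voiceless stop between vowels /o/ and /i/, so it voices to [d]. /t/ is a voiceless stop between vowels /a/ and /e/, so it voices to [d]. /potiboateht/ → podiboadeht.
Rule 4 (final cluster simplification): /t/ is the second consonant of a word-final cluster /ht/, so it deletes. /podiboadeht/ → podiboadeh.

podiboadeh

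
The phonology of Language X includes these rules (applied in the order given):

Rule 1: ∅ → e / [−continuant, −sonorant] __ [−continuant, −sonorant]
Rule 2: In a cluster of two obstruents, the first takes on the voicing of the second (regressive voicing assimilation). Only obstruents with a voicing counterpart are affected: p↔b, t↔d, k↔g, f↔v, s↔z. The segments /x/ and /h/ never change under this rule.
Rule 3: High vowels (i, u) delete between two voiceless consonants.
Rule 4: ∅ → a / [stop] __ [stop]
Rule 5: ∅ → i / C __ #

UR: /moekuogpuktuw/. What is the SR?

moekuogepaketuwi

Rule 1 (stop-cluster e-epenthesis): /g/ and /p/ form a stop–stop cluster, so [e] is inserted between them. /k/ and /t/ form a stop–stop cluster, so [e] is inserted between them. /moekuogpuktuw/ → moekuogepuketuw.
Rule 2 (regressive voicing assimilation): no segment meets the environment; /moekuogepuketuw/ is unchanged.
Rule 3 (high vowel syncope): /u/ is a high vowel flanked by voiceless consonants /p/ and /k/, so it deletes. /moekuogepuketuw/ → moekuogepketuw.
Rule 4 (stop-cluster a-epenthesis): /p/ and /k/ form a stop–stop cluster, so [a] is inserted between them. /moekuogepketuw/ → moekuogepaketuw.
Rule 5 (final i-epenthesis): the form ends in the consonant /w/, so [i] is inserted word-finally. /moekuogepaketuw/ → moekuogepaketuwi.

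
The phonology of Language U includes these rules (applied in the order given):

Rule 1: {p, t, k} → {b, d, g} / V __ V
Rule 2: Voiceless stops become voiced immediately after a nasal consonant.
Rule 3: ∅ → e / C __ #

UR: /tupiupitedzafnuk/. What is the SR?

tubiubidedzafnuke

Rule 1 (intervocalic voicing): /p/ is a voiceless stop between vowels /u/ and /i/, so it voices to [b]. /p/ is a voiceless stop between vowels /u/ and /i/, so it voices to [b]. /t/ is a voiceless stop between vowels /i/ and /e/, so it voices to [d]. /tupiupitedzafnuk/ → tubiubidedzafnuk.
Rule 2 (post-nasal voicing): no segment meets the environment; /tubiubidedzafnuk/ is unchanged.
Rule 3 (final e-epenthesis): the form ends in the consonant /k/, so [e] is inserted word-finally. /tubiubidedzafnuk/ → tubiubidedzafnuke.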